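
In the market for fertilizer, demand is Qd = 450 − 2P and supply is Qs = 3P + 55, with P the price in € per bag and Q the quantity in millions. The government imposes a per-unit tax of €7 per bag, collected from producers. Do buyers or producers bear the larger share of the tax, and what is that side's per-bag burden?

Without the tax, 450 − 2P = 3P + 55 gives 5P = 395, so P* = €79 and Q* = 292.
With the tax collected from producers, supply shifts: Qs = 3(P − 7) + 55.
New equilibrium: buyers pay €83.2, producers receive €76.2, Q = 283.6. (Wedge: Pb − Ps = 7.)
Per-bag burden: buyers €4.2, producers €2.8.
Buyers take the larger share because demand is less price-elastic here (demand slope 2 vs supply slope 3).

Buyers bear the larger share: €4.2 per bag.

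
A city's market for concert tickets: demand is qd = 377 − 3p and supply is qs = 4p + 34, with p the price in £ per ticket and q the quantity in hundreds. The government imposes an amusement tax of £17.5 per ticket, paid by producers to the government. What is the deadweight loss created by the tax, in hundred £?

Without the tax, 377 − 3p = 4p + 34 gives 7p = 343, so p* = £49 and q* = 230.
With the tax collected from producers, supply shifts: qs = 4(p − 17.5) + 34.
Solving gives q = 200 with buyers paying £59 and producers receiving £41.5 (the £17.5 wedge).
Quantity falls by |ΔQ| = |230 − 200| = 30.
DWL = ½ · t · |ΔQ| = ½ · 17.5 · 30 = £262.5.

Deadweight loss = £262.5 hundred.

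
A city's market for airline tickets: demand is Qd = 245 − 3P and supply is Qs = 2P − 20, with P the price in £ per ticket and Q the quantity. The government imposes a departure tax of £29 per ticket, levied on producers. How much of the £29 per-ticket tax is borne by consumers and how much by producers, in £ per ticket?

Before the tax: set 245 − 3P = 2P − 20 → P* = £53, Q* = 86.
With the tax collected from producers, supply shifts: Qs = 2(P − 29) − 20.
New equilibrium: consumers pay £64.6, producers receive £35.6, Q = 51.2. (Wedge: Pb − Ps = 29.)
Burden on consumers: £11.6; on producers: £17.4. (They sum to £29.)

Consumers bear £11.6 per ticket; producers bear £17.4 per ticket.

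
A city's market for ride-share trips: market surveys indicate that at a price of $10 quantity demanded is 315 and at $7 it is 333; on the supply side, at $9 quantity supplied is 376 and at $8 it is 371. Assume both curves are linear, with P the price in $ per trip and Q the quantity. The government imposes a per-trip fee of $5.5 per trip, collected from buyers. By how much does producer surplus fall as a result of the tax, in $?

Demand slope: (333 − 315)/(7 − 10) = -6, so Qd = 375 − 6P.
Supply slope: (371 − 376)/(8 − 9) = 5, so Qs = 5P + 331.
Without the tax, 375 − 6P = 5P + 331 gives 11P = 44, so P* = $4 and Q* = 351.
With the tax collected from buyers, demand (in seller-price terms) shifts: Qd = 375 − 6(P + 5.5).
Solving gives Q = 336 with buyers paying $6.5 and sellers receiving $1 (the $5.5 wedge).
ΔPS is the trapezoid between Q = 336 and Q = 351 of height $3: ½ · (351 + 336) · 3 = $1030.5.

Producer surplus falls by $1030.5.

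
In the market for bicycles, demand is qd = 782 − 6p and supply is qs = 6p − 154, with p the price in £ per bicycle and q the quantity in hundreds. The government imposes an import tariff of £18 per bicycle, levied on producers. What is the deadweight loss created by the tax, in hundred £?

Before the tax: set 782 − 6p = 6p − 154 → p* = £78, q* = 314.
With the tax collected from producers, supply shifts: qs = 6(p − 18) − 154.
New equilibrium: consumers pay £87, producers receive £69, q = 260. (Wedge: pb − ps = 18.)
Quantity falls by |ΔQ| = |314 − 260| = 54.
DWL = ½ · t · |ΔQ| = ½ · 18 · 54 = £486.

Deadweight loss = £486 hundred.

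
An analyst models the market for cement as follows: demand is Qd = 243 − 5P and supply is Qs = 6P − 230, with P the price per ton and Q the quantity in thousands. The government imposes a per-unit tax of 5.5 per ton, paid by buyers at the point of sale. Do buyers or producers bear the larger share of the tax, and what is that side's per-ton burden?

Buyers bear the larger share: 3 per ton.

Before the tax: set 243 − 5P = 6P − 230 → P* = 43, Q* = 28.
With the tax collected from buyers, demand (in seller-price terms) shifts: Qd = 243 − 5(P + 5.5).
Solving gives Q = 13 with buyers paying 46 and producers receiving 40.5 (the 5.5 wedge).
Per-ton burden: buyers 3, producers 2.5.
Buyers take the larger share because demand is less price-elastic here (demand slope 5 vs supply slope 6).
The less price-elastic side of the market bears the larger share of a per-unit tax.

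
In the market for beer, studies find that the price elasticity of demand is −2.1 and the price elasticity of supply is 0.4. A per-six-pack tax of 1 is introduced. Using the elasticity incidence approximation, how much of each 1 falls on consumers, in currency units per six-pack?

Incidence ratio: consumers' share ≈ εs / (εs + |εd|) = 0.4 / (0.4 + 2.1) = 0.16.
So consumers bear ≈ 0.16 × 1 = 0.16; suppliers bear 0.84.

Consumers bear ≈ 0.16 per six-pack.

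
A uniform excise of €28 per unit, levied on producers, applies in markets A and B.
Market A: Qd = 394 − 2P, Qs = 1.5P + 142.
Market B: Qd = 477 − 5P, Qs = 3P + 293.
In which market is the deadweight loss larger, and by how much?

Market A: pre-tax P* = €72, Q* = 250; post-tax Q = 226; deadweight loss = €336.
Market B: pre-tax P* = €23, Q* = 362; post-tax Q = 309.5; deadweight loss = €735.
Difference: €336 vs €735 → market B is larger by €399.

Market B, by €399.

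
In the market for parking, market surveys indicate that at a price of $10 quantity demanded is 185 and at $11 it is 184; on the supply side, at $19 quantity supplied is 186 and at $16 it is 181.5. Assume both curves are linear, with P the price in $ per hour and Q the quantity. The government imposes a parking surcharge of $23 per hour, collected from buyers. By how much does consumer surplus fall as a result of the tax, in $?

Demand slope: (184 − 185)/(11 − 10) = -1, so Qd = 195 − P.
Supply slope: (181.5 − 186)/(16 − 19) = 1.5, so Qs = 1.5P + 157.5.
Before the tax: set 195 − P = 1.5P + 157.5 → P* = $15, Q* = 180.
With the tax collected from buyers, demand (in seller-price terms) shifts: Qd = 195 − (P + 23).
Solving gives Q = 166.2 with buyers paying $28.8 and sellers receiving $5.8 (the $23 wedge).
ΔCS is the trapezoid between Q = 166.2 and Q = 180 of height $13.8: ½ · (180 + 166.2) · 13.8 = $2388.78.

Consumer surplus falls by $2388.78.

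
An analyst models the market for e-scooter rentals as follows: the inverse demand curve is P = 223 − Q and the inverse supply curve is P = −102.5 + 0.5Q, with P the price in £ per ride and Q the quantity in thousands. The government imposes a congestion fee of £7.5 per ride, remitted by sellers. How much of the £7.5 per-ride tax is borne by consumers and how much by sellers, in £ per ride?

Rewrite in direct form: Qd = 223 − P and Qs = 2P + 205.
Without the tax, 223 − P = 2P + 205 gives 3P = 18, so P* = £6 and Q* = 217.
With the tax collected from sellers, supply shifts: Qs = 2(P − 7.5) + 205.
New equilibrium: consumers pay £11, sellers receive £3.5, Q = 212. (Wedge: Pb − Ps = 7.5.)
Burden on consumers: £5; on sellers: £2.5. (They sum to £7.5.)

Consumers bear £5 per ride; sellers bear £2.5 per ride.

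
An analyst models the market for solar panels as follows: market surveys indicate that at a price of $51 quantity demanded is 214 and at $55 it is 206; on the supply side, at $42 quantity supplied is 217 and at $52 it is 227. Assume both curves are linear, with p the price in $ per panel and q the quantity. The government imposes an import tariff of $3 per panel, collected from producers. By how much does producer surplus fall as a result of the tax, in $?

Producer surplus falls by $442.

Demand slope: (206 − 214)/(55 − 51) = -2, so qd = 316 − 2p.
Supply slope: (227 − 217)/(52 − 42) = 1, so qs = p + 175.
Before the tax: set 316 − 2p = p + 175 → p* = $47, q* = 222.
With the tax collected from producers, supply shifts: qs = (p − 3) + 175.
Solving gives q = 220 with consumers paying $48 and producers receiving $45 (the $3 wedge).
ΔPS is the trapezoid between Q = 220 and Q = 222 of height $2: ½ · (222 + 220) · 2 = $442.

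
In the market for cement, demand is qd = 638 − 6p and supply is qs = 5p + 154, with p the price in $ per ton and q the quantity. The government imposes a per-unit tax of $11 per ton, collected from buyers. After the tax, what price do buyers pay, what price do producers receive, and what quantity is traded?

Without the tax, 638 − 6p = 5p + 154 gives 11p = 484, so p* = $44 and q* = 374.
With the tax collected from buyers, demand (in seller-price terms) shifts: qd = 638 − 6(p + 11).
New equilibrium: buyers pay $49, producers receive $38, q = 344. (Wedge: pb − ps = 11.)
The less price-elastic side of the market bears the larger share of a per-unit tax.

Buyers pay $49; producers receive $38; quantity = 344.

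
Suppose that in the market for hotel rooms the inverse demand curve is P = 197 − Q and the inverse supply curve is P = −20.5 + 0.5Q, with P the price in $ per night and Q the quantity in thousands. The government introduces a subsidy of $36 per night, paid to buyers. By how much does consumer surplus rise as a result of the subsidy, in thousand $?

Rewrite in direct form: Qd = 197 − P and Qs = 2P + 41.
Before the subsidy: set 197 − P = 2P + 41 → P* = $52, Q* = 145.
With a per-unit subsidy paid to buyers, each effectively pays P − 36, so demand becomes Qd = 197 − (P − 36).
New equilibrium: buyers pay $28, producers receive $64, Q = 169. (Wedge: Pb − Ps = −36.)
ΔCS is the trapezoid between Q = 169 and Q = 145 of height $24: ½ · (145 + 169) · 24 = $3768.

Consumer surplus rises by $3768 thousand.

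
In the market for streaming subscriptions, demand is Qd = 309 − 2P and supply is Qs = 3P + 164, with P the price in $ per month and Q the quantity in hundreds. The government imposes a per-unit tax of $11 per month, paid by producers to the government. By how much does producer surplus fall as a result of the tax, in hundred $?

Before the tax: set 309 − 2P = 3P + 164 → P* = $29, Q* = 251.
With the tax collected from producers, supply shifts: Qs = 3(P − 11) + 164.
Solving gives Q = 237.8 with consumers paying $35.6 and producers receiving $24.6 (the $11 wedge).
ΔPS is the trapezoid between Q = 237.8 and Q = 251 of height $4.4: ½ · (251 + 237.8) · 4.4 = $1075.36.

Producer surplus falls by $1075.36 hundred.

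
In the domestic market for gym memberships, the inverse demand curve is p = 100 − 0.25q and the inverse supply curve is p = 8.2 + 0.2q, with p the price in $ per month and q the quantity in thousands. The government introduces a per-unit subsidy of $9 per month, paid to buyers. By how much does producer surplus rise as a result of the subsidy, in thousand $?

Rewrite in direct form: qd = 400 − 4p and qs = 5p − 41.
Without the subsidy, 400 − 4p = 5p − 41 gives 9p = 441, so p* = $49 and q* = 204.
With a per-unit subsidy paid to buyers, each effectively pays p − 9, so demand becomes qd = 400 − 4(p − 9).
Solving gives q = 224 with buyers paying $44 and sellers receiving $53 (the $9 wedge).
ΔPS is the trapezoid between Q = 224 and Q = 204 of height $4: ½ · (204 + 224) · 4 = $856.

Producer surplus rises by $856 thousand.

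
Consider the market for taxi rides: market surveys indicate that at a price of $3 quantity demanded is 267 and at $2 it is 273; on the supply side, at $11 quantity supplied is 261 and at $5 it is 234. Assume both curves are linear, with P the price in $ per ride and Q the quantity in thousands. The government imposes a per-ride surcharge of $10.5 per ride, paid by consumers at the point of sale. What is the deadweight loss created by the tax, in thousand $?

Demand slope: (273 − 267)/(2 − 3) = -6, so Qd = 285 − 6P.
Supply slope: (234 − 261)/(5 − 11) = 4.5, so Qs = 4.5P + 211.5.
Before the tax: set 285 − 6P = 4.5P + 211.5 → P* = $7, Q* = 243.
With the tax collected from consumers, demand (in seller-price terms) shifts: Qd = 285 − 6(P + 10.5).
Solving gives Q = 216 with consumers paying $11.5 and producers receiving $1 (the $10.5 wedge).
Quantity falls by |ΔQ| = |243 − 216| = 27.
DWL = ½ · t · |ΔQ| = ½ · 10.5 · 27 = $141.75.

Deadweight loss = $141.75 thousand.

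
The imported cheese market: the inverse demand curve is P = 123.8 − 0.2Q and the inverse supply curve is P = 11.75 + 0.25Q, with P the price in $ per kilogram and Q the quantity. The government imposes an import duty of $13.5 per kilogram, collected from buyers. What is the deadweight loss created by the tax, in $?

Deadweight loss = $202.5.

Inverting to Q(P) form: Qd = 619 − 5P; Qs = 4P − 47.
Without the tax, 619 − 5P = 4P − 47 gives 9P = 666, so P* = $74 and Q* = 249.
With the tax collected from buyers, demand (in seller-price terms) shifts: Qd = 619 − 5(P + 13.5).
New equilibrium: buyers pay $80, sellers receive $66.5, Q = 219. (Wedge: Pb − Ps = 13.5.)
Quantity falls by |ΔQ| = |249 − 219| = 30.
DWL = ½ · t · |ΔQ| = ½ · 13.5 · 30 = $202.5.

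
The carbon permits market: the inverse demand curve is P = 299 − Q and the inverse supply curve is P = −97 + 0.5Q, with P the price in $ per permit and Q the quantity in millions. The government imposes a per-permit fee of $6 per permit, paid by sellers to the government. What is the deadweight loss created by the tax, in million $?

Deadweight loss = $12 million.

Inverting to Q(P) form: Qd = 299 − P; Qs = 2P + 194.
Before the tax: set 299 − P = 2P + 194 → P* = $35, Q* = 264.
With the tax collected from sellers, supply shifts: Qs = 2(P − 6) + 194.
Solving gives Q = 260 with buyers paying $39 and sellers receiving $33 (the $6 wedge).
Quantity falls by |ΔQ| = |264 − 260| = 4.
DWL = ½ · t · |ΔQ| = ½ · 6 · 4 = $12.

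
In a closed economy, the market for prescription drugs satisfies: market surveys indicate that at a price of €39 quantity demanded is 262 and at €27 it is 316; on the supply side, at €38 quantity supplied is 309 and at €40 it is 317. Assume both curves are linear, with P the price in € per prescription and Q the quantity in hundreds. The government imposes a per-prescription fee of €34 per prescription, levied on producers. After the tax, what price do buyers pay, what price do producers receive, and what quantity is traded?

Buyers pay €49; producers receive €15; quantity = 217.

Demand slope: (316 − 262)/(27 − 39) = -4.5, so Qd = 437.5 − 4.5P.
Supply slope: (317 − 309)/(40 − 38) = 4, so Qs = 4P + 157.
Before the tax: set 437.5 − 4.5P = 4P + 157 → P* = €33, Q* = 289.
With the tax collected from producers, supply shifts: Qs = 4(P − 34) + 157.
Solving gives Q = 217 with buyers paying €49 and producers receiving €15 (the €34 wedge).
The less price-elastic side of the market bears the larger share of a per-unit tax.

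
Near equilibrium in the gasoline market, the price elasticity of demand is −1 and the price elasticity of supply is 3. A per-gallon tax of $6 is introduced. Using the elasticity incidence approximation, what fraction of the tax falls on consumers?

Consumers' share ≈ 0.75.

Incidence ratio: consumers' share ≈ εs / (εs + |εd|) = 3 / (3 + 1) = 0.75.
Supply is the more elastic side, so consumers bear the larger share.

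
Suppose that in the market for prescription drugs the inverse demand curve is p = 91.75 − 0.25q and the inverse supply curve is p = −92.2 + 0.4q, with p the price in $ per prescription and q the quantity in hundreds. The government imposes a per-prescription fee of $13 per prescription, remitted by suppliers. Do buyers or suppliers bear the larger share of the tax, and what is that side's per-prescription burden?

Suppliers bear the larger share: $8 per prescription.

Inverting to q(p) form: qd = 367 − 4p; qs = 2.5p + 230.5.
Without the tax, 367 − 4p = 2.5p + 230.5 gives 6.5p = 136.5, so p* = $21 and q* = 283.
With the tax collected from suppliers, supply shifts: qs = 2.5(p − 13) + 230.5.
New equilibrium: buyers pay $26, suppliers receive $13, q = 263. (Wedge: pb − ps = 13.)
Per-prescription burden: buyers $5, suppliers $8.
Suppliers take the larger share because supply is less price-elastic here (demand slope 4 vs supply slope 2.5).
The less price-elastic side of the market bears the larger share of a per-unit tax.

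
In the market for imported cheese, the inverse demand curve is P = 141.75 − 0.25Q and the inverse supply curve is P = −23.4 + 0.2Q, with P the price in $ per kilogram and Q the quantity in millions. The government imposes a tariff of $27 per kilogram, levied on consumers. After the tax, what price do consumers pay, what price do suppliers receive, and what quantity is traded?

Inverting to Q(P) form: Qd = 567 − 4P; Qs = 5P + 117.
Before the tax: set 567 − 4P = 5P + 117 → P* = $50, Q* = 367.
With the tax collected from consumers, demand (in seller-price terms) shifts: Qd = 567 − 4(P + 27).
New equilibrium: consumers pay $65, suppliers receive $38, Q = 307. (Wedge: Pb − Ps = 27.)
The less price-elastic side of the market bears the larger share of a per-unit tax.

Consumers pay $65; suppliers receive $38; quantity = 307.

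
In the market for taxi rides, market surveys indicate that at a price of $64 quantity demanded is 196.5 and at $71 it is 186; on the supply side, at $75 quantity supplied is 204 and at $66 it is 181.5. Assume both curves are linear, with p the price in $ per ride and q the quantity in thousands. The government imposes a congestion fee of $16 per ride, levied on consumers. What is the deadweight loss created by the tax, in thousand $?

Deadweight loss = $120 thousand.

Demand slope: (186 − 196.5)/(71 − 64) = -1.5, so qd = 292.5 − 1.5p.
Supply slope: (181.5 − 204)/(66 − 75) = 2.5, so qs = 2.5p + 16.5.
Before the tax: set 292.5 − 1.5p = 2.5p + 16.5 → p* = $69, q* = 189.
With the tax collected from consumers, demand (in seller-price terms) shifts: qd = 292.5 − 1.5(p + 16).
New equilibrium: consumers pay $79, sellers receive $63, q = 174. (Wedge: pb − ps = 16.)
Quantity falls by |ΔQ| = |189 − 174| = 15.
DWL = ½ · t · |ΔQ| = ½ · 16 · 15 = $120.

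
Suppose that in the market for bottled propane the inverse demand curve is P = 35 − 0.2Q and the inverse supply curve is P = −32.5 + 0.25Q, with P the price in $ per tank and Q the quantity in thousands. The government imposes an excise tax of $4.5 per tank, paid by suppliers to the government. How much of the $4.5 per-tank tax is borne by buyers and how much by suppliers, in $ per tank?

Buyers bear $2 per tank; suppliers bear $2.5 per tank.

Inverting to Q(P) form: Qd = 175 − 5P; Qs = 4P + 130.
Without the tax, 175 − 5P = 4P + 130 gives 9P = 45, so P* = $5 and Q* = 150.
With the tax collected from suppliers, supply shifts: Qs = 4(P − 4.5) + 130.
New equilibrium: buyers pay $7, suppliers receive $2.5, Q = 140. (Wedge: Pb − Ps = 4.5.)
Burden on buyers: $2; on suppliers: $2.5. (They sum to $4.5.)
The less price-elastic side of the market bears the larger share of a per-unit tax.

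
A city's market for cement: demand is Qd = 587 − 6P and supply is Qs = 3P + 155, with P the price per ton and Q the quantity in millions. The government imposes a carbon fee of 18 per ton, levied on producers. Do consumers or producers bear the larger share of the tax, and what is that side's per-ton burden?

Producers bear the larger share: 12 per ton.

Before the tax: set 587 − 6P = 3P + 155 → P* = 48, Q* = 299.
With the tax collected from producers, supply shifts: Qs = 3(P − 18) + 155.
Solving gives Q = 263 with consumers paying 54 and producers receiving 36 (the 18 wedge).
Per-ton burden: consumers 6, producers 12.
Producers take the larger share because supply is less price-elastic here (demand slope 6 vs supply slope 3).
The less price-elastic side of the market bears the larger share of a per-unit tax.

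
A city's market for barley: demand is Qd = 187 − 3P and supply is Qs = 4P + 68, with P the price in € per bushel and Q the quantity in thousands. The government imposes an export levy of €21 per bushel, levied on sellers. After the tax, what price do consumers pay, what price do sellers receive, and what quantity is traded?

Before the tax: set 187 − 3P = 4P + 68 → P* = €17, Q* = 136.
With the tax collected from sellers, supply shifts: Qs = 4(P − 21) + 68.
New equilibrium: consumers pay €29, sellers receive €8, Q = 100. (Wedge: Pb − Ps = 21.)
The less price-elastic side of the market bears the larger share of a per-unit tax.

Consumers pay €29; sellers receive €8; quantity = 100.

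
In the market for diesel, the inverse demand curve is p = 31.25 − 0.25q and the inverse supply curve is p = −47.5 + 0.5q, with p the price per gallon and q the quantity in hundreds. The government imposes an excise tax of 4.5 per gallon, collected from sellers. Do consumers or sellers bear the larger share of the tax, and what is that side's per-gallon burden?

Rewrite in direct form: qd = 125 − 4p and qs = 2p + 95.
Without the tax, 125 − 4p = 2p + 95 gives 6p = 30, so p* = 5 and q* = 105.
With the tax collected from sellers, supply shifts: qs = 2(p − 4.5) + 95.
New equilibrium: consumers pay 6.5, sellers receive 2, q = 99. (Wedge: pb − ps = 4.5.)
Per-gallon burden: consumers 1.5, sellers 3.
Sellers take the larger share because supply is less price-elastic here (demand slope 4 vs supply slope 2).

Sellers bear the larger share: 3 per gallon.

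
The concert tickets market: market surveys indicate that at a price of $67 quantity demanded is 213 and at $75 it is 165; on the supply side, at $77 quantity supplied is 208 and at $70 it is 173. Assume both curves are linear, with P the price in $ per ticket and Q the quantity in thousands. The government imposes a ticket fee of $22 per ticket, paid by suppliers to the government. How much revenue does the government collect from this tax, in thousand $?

Tax revenue = $2706 thousand.

Demand slope: (165 − 213)/(75 − 67) = -6, so Qd = 615 − 6P.
Supply slope: (173 − 208)/(70 − 77) = 5, so Qs = 5P − 177.
Without the tax, 615 − 6P = 5P − 177 gives 11P = 792, so P* = $72 and Q* = 183.
With the tax collected from suppliers, supply shifts: Qs = 5(P − 22) − 177.
New equilibrium: consumers pay $82, suppliers receive $60, Q = 123. (Wedge: Pb − Ps = 22.)
Revenue = t · Q = 22 · 123 = $2706.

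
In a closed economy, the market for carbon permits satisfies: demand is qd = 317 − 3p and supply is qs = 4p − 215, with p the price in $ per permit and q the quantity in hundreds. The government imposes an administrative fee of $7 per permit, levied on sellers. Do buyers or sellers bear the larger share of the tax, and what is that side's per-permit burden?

Without the tax, 317 − 3p = 4p − 215 gives 7p = 532, so p* = $76 and q* = 89.
With the tax collected from sellers, supply shifts: qs = 4(p − 7) − 215.
Solving gives q = 77 with buyers paying $80 and sellers receiving $73 (the $7 wedge).
Per-permit burden: buyers $4, sellers $3.
Buyers take the larger share because demand is less price-elastic here (demand slope 3 vs supply slope 4).

Buyers bear the larger share: $4 per permit.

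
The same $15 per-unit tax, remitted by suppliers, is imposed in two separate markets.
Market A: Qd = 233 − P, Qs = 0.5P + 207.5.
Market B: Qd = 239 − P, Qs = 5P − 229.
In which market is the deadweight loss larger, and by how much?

Market B, by $56.25.

Market A: pre-tax P* = $17, Q* = 216; post-tax Q = 211; deadweight loss = $37.5.
Market B: pre-tax P* = $78, Q* = 161; post-tax Q = 148.5; deadweight loss = $93.75.
Difference: $37.5 vs $93.75 → market B is larger by $56.25.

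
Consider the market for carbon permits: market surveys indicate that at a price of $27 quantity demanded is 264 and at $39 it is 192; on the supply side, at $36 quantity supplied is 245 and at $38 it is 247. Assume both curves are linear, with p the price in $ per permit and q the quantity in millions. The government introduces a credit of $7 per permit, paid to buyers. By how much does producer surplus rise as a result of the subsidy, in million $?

Producer surplus rises by $1458 million.

Demand slope: (192 − 264)/(39 − 27) = -6, so qd = 426 − 6p.
Supply slope: (247 − 245)/(38 − 36) = 1, so qs = p + 209.
Before the subsidy: set 426 − 6p = p + 209 → p* = $31, q* = 240.
With a per-unit subsidy paid to buyers, each effectively pays p − 7, so demand becomes qd = 426 − 6(p − 7).
New equilibrium: buyers pay $30, suppliers receive $37, q = 246. (Wedge: pb − ps = −7.)
ΔPS is the trapezoid between Q = 246 and Q = 240 of height $6: ½ · (240 + 246) · 6 = $1458.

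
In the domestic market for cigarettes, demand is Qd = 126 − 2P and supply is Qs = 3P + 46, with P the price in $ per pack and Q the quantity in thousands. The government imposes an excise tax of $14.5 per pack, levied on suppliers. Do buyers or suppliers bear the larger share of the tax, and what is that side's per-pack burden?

Buyers bear the larger share: $8.7 per pack.

Before the tax: set 126 − 2P = 3P + 46 → P* = $16, Q* = 94.
With the tax collected from suppliers, supply shifts: Qs = 3(P − 14.5) + 46.
Solving gives Q = 76.6 with buyers paying $24.7 and suppliers receiving $10.2 (the $14.5 wedge).
Per-pack burden: buyers $8.7, suppliers $5.8.
Buyers take the larger share because demand is less price-elastic here (demand slope 2 vs supply slope 3).
The less price-elastic side of the market bears the larger share of a per-unit tax.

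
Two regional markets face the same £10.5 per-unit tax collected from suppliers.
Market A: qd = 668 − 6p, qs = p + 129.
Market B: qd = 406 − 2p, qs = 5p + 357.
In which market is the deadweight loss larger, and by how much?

Market A: pre-tax p* = £77, q* = 206; post-tax q = 197; deadweight loss = £47.25.
Market B: pre-tax p* = £7, q* = 392; post-tax q = 377; deadweight loss = £78.75.
Difference: £47.25 vs £78.75 → market B is larger by £31.5.

Market B, by £31.5.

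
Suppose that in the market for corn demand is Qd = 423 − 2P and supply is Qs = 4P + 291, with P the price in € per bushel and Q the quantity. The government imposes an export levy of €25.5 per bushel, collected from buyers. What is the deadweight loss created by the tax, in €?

Without the tax, 423 − 2P = 4P + 291 gives 6P = 132, so P* = €22 and Q* = 379.
With the tax collected from buyers, demand (in seller-price terms) shifts: Qd = 423 − 2(P + 25.5).
New equilibrium: buyers pay €39, producers receive €13.5, Q = 345. (Wedge: Pb − Ps = 25.5.)
Quantity falls by |ΔQ| = |379 − 345| = 34.
DWL = ½ · t · |ΔQ| = ½ · 25.5 · 34 = €433.5.

Deadweight loss = €433.5.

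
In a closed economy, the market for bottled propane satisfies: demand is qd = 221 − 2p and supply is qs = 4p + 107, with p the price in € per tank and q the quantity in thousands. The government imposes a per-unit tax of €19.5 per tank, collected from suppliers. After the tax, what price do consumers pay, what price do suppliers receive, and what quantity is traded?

Consumers pay €32; suppliers receive €12.5; quantity = 157.

Without the tax, 221 − 2p = 4p + 107 gives 6p = 114, so p* = €19 and q* = 183.
With the tax collected from suppliers, supply shifts: qs = 4(p − 19.5) + 107.
Solving gives q = 157 with consumers paying €32 and suppliers receiving €12.5 (the €19.5 wedge).
The less price-elastic side of the market bears the larger share of a per-unit tax.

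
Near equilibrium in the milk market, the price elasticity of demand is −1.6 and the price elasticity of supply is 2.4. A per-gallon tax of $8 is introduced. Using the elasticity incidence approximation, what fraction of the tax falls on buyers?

Incidence ratio: buyers' share ≈ εs / (εs + |εd|) = 2.4 / (2.4 + 1.6) = 0.6.
Supply is the more elastic side, so buyers bear the larger share.

Buyers' share ≈ 0.6.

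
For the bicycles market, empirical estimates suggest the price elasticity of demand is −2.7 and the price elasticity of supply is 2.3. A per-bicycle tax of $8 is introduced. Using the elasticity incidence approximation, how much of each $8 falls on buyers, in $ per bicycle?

Incidence ratio: buyers' share ≈ εs / (εs + |εd|) = 2.3 / (2.3 + 2.7) = 0.46.
So buyers bear ≈ 0.46 × $8 = $3.68; suppliers bear $4.32.

Buyers bear ≈ $3.68 per bicycle.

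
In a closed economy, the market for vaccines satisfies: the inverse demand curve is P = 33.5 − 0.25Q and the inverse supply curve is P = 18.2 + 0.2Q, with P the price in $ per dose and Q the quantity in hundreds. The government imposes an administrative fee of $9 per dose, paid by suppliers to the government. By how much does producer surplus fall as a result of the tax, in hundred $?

Rewrite in direct form: Qd = 134 − 4P and Qs = 5P − 91.
Without the tax, 134 − 4P = 5P − 91 gives 9P = 225, so P* = $25 and Q* = 34.
With the tax collected from suppliers, supply shifts: Qs = 5(P − 9) − 91.
Solving gives Q = 14 with consumers paying $30 and suppliers receiving $21 (the $9 wedge).
ΔPS is the trapezoid between Q = 14 and Q = 34 of height $4: ½ · (34 + 14) · 4 = $96.

Producer surplus falls by $96 hundred.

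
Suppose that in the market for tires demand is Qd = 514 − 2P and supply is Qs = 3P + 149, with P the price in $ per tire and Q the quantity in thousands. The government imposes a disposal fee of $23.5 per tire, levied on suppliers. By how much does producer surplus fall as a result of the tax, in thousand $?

Producer surplus falls by $3326.66 thousand.

Without the tax, 514 − 2P = 3P + 149 gives 5P = 365, so P* = $73 and Q* = 368.
With the tax collected from suppliers, supply shifts: Qs = 3(P − 23.5) + 149.
New equilibrium: consumers pay $87.1, suppliers receive $63.6, Q = 339.8. (Wedge: Pb − Ps = 23.5.)
ΔPS is the trapezoid between Q = 339.8 and Q = 368 of height $9.4: ½ · (368 + 339.8) · 9.4 = $3326.66.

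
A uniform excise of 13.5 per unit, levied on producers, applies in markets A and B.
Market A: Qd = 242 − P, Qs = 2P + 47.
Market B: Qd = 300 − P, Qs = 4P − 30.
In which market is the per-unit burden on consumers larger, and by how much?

Market A: pre-tax P* = 65, Q* = 177; post-tax Q = 168; per-unit burden on consumers = 9.
Market B: pre-tax P* = 66, Q* = 234; post-tax Q = 223.2; per-unit burden on consumers = 10.8.
Difference: 9 vs 10.8 → market B is larger by 1.8.

Market B, by 1.8.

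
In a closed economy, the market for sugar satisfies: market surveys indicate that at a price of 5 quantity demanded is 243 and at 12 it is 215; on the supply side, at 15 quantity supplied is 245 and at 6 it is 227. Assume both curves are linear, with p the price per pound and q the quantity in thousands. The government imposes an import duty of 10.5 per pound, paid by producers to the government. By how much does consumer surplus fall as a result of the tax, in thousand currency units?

Consumer surplus falls by 784 thousand.

Demand slope: (215 − 243)/(12 − 5) = -4, so qd = 263 − 4p.
Supply slope: (227 − 245)/(6 − 15) = 2, so qs = 2p + 215.
Without the tax, 263 − 4p = 2p + 215 gives 6p = 48, so p* = 8 and q* = 231.
With the tax collected from producers, supply shifts: qs = 2(p − 10.5) + 215.
Solving gives q = 217 with buyers paying 11.5 and producers receiving 1 (the 10.5 wedge).
ΔCS is the trapezoid between Q = 217 and Q = 231 of height 3.5: ½ · (231 + 217) · 3.5 = 784.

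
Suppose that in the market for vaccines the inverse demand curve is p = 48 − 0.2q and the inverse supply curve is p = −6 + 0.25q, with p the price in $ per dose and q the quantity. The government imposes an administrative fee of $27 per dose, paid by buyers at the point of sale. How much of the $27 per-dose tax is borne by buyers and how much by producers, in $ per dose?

Inverting to q(p) form: qd = 240 − 5p; qs = 4p + 24.
Without the tax, 240 − 5p = 4p + 24 gives 9p = 216, so p* = $24 and q* = 120.
With the tax collected from buyers, demand (in seller-price terms) shifts: qd = 240 − 5(p + 27).
New equilibrium: buyers pay $36, producers receive $9, q = 60. (Wedge: pb − ps = 27.)
Burden on buyers: $12; on producers: $15. (They sum to $27.)
The less price-elastic side of the market bears the larger share of a per-unit tax.

Buyers bear $12 per dose; producers bear $15 per dose.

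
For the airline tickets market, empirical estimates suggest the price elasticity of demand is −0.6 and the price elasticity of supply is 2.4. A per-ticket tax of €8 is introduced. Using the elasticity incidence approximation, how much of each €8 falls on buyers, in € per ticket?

Incidence ratio: buyers' share ≈ εs / (εs + |εd|) = 2.4 / (2.4 + 0.6) = 0.8.
So buyers bear ≈ 0.8 × €8 = €6.4; suppliers bear €1.6.

Buyers bear ≈ €6.4 per ticket.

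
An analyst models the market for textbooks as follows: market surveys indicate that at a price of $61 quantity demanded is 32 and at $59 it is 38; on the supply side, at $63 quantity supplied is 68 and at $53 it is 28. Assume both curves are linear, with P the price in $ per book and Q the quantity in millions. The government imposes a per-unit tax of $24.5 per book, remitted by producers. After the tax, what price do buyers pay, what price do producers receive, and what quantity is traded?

Buyers pay $71; producers receive $46.5; quantity = 2.

Demand slope: (38 − 32)/(59 − 61) = -3, so Qd = 215 − 3P.
Supply slope: (28 − 68)/(53 − 63) = 4, so Qs = 4P − 184.
Without the tax, 215 − 3P = 4P − 184 gives 7P = 399, so P* = $57 and Q* = 44.
With the tax collected from producers, supply shifts: Qs = 4(P − 24.5) − 184.
New equilibrium: buyers pay $71, producers receive $46.5, Q = 2. (Wedge: Pb − Ps = 24.5.)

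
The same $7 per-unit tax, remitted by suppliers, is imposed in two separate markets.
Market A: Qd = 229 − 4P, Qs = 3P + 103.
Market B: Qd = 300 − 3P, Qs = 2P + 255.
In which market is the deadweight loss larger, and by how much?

Market A: pre-tax P* = $18, Q* = 157; post-tax Q = 145; deadweight loss = $42.
Market B: pre-tax P* = $9, Q* = 273; post-tax Q = 264.6; deadweight loss = $29.4.
Difference: $42 vs $29.4 → market A is larger by $12.6.

Market A, by $12.6.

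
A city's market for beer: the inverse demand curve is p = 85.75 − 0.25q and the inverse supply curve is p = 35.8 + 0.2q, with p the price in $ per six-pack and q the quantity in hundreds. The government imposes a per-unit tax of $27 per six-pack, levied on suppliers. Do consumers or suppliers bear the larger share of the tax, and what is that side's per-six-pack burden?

Rewrite in direct form: qd = 343 − 4p and qs = 5p − 179.
Without the tax, 343 − 4p = 5p − 179 gives 9p = 522, so p* = $58 and q* = 111.
With the tax collected from suppliers, supply shifts: qs = 5(p − 27) − 179.
New equilibrium: consumers pay $73, suppliers receive $46, q = 51. (Wedge: pb − ps = 27.)
Per-six-pack burden: consumers $15, suppliers $12.
Consumers take the larger share because demand is less price-elastic here (demand slope 4 vs supply slope 5).

Consumers bear the larger share: $15 per six-pack.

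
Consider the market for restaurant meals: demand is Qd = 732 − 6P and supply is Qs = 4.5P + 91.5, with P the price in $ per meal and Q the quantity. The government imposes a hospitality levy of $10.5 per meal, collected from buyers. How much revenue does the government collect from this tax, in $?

Tax revenue = $3559.5.

Without the tax, 732 − 6P = 4.5P + 91.5 gives 10.5P = 640.5, so P* = $61 and Q* = 366.
With the tax collected from buyers, demand (in seller-price terms) shifts: Qd = 732 − 6(P + 10.5).
New equilibrium: buyers pay $65.5, producers receive $55, Q = 339. (Wedge: Pb − Ps = 10.5.)
Revenue = t · Q = 10.5 · 339 = $3559.5.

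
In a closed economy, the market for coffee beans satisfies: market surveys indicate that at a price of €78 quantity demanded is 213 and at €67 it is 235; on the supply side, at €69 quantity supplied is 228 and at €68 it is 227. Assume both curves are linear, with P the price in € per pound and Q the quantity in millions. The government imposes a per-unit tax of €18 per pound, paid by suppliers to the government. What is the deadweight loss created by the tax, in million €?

Deadweight loss = €108 million.

Demand slope: (235 − 213)/(67 − 78) = -2, so Qd = 369 − 2P.
Supply slope: (227 − 228)/(68 − 69) = 1, so Qs = P + 159.
Before the tax: set 369 − 2P = P + 159 → P* = €70, Q* = 229.
With the tax collected from suppliers, supply shifts: Qs = (P − 18) + 159.
New equilibrium: buyers pay €76, suppliers receive €58, Q = 217. (Wedge: Pb − Ps = 18.)
Quantity falls by |ΔQ| = |229 − 217| = 12.
DWL = ½ · t · |ΔQ| = ½ · 18 · 12 = €108.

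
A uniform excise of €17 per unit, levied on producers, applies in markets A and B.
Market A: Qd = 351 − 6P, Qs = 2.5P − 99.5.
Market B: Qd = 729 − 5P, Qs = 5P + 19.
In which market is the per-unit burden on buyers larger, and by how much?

Market B, by €3.5.

Market A: pre-tax P* = €53, Q* = 33; post-tax Q = 3; per-unit burden on buyers = €5.
Market B: pre-tax P* = €71, Q* = 374; post-tax Q = 331.5; per-unit burden on buyers = €8.5.
Difference: €5 vs €8.5 → market B is larger by €3.5.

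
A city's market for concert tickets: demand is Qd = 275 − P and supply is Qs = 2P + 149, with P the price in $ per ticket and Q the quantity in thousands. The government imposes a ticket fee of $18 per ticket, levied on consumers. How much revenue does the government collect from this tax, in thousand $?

Before the tax: set 275 − P = 2P + 149 → P* = $42, Q* = 233.
With the tax collected from consumers, demand (in seller-price terms) shifts: Qd = 275 − (P + 18).
Solving gives Q = 221 with consumers paying $54 and suppliers receiving $36 (the $18 wedge).
Revenue = t · Q = 18 · 221 = $3978.

Tax revenue = $3978 thousand.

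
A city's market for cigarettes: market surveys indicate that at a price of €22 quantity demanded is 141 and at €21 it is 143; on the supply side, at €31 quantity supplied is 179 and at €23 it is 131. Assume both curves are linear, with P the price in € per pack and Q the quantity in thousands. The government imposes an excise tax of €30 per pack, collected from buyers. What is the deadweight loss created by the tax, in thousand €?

Demand slope: (143 − 141)/(21 − 22) = -2, so Qd = 185 − 2P.
Supply slope: (131 − 179)/(23 − 31) = 6, so Qs = 6P − 7.
Without the tax, 185 − 2P = 6P − 7 gives 8P = 192, so P* = €24 and Q* = 137.
With the tax collected from buyers, demand (in seller-price terms) shifts: Qd = 185 − 2(P + 30).
New equilibrium: buyers pay €46.5, suppliers receive €16.5, Q = 92. (Wedge: Pb − Ps = 30.)
Quantity falls by |ΔQ| = |137 − 92| = 45.
DWL = ½ · t · |ΔQ| = ½ · 30 · 45 = €675.

Deadweight loss = €675 thousand.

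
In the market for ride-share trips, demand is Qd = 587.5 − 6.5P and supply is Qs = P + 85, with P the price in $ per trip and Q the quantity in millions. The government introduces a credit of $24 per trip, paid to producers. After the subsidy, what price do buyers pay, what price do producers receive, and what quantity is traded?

Buyers pay $63.8; producers receive $87.8; quantity = 172.8.

Without the subsidy, 587.5 − 6.5P = P + 85 gives 7.5P = 502.5, so P* = $67 and Q* = 152.
With a per-unit subsidy paid to producers, each receives P + 24 per unit sold, so supply becomes Qs = (P + 24) + 85.
New equilibrium: buyers pay $63.8, producers receive $87.8, Q = 172.8. (Wedge: Pb − Ps = −24.)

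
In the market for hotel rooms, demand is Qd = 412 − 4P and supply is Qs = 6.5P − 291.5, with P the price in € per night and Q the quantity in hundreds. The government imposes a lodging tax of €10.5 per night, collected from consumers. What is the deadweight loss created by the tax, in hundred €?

Without the tax, 412 − 4P = 6.5P − 291.5 gives 10.5P = 703.5, so P* = €67 and Q* = 144.
With the tax collected from consumers, demand (in seller-price terms) shifts: Qd = 412 − 4(P + 10.5).
New equilibrium: consumers pay €73.5, producers receive €63, Q = 118. (Wedge: Pb − Ps = 10.5.)
Quantity falls by |ΔQ| = |144 − 118| = 26.
DWL = ½ · t · |ΔQ| = ½ · 10.5 · 26 = €136.5.

Deadweight loss = €136.5 hundred.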